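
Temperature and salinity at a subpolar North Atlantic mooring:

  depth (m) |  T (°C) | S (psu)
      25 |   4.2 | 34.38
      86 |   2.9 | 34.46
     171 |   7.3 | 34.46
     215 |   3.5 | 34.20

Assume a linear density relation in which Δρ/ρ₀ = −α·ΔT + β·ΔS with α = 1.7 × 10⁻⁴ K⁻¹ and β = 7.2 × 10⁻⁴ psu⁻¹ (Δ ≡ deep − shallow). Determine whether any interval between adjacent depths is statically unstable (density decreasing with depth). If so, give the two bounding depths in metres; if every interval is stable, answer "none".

86–171 m

Evaluate Δρ/ρ₀ = −αΔT + βΔS across each adjacent pair:
  25–86 m: −αΔT+βΔS = −(1.7 × 10⁻⁴)(-1.3)+(7.2 × 10⁻⁴)(+0.08) = 2.8 × 10⁻⁴ → stable
  86–171 m: −αΔT+βΔS = −(1.7 × 10⁻⁴)(+4.4)+(7.2 × 10⁻⁴)(+0.00) = -7.5 × 10⁻⁴ → UNSTABLE
  171–215 m: −αΔT+βΔS = −(1.7 × 10⁻⁴)(-3.8)+(7.2 × 10⁻⁴)(-0.26) = 4.6 × 10⁻⁴ → stable
The 86–171 m interval has Δρ < 0: lighter water underlies denser water.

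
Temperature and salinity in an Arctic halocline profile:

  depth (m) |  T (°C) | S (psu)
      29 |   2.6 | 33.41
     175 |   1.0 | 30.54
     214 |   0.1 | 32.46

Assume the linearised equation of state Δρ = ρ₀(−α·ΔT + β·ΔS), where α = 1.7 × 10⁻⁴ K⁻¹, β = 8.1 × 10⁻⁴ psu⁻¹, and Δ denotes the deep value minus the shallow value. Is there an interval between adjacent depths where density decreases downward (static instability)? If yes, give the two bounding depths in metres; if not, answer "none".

29–175 m

Evaluate Δρ/ρ₀ = −αΔT + βΔS across each adjacent pair:
  29–175 m: −αΔT+βΔS = −(1.7 × 10⁻⁴)(-1.6)+(8.1 × 10⁻⁴)(-2.87) = -2.1 × 10⁻³ → UNSTABLE
  175–214 m: −αΔT+βΔS = −(1.7 × 10⁻⁴)(-0.9)+(8.1 × 10⁻⁴)(+1.92) = 1.7 × 10⁻³ → stable
The 29–175 m interval has Δρ < 0: lighter water underlies denser water.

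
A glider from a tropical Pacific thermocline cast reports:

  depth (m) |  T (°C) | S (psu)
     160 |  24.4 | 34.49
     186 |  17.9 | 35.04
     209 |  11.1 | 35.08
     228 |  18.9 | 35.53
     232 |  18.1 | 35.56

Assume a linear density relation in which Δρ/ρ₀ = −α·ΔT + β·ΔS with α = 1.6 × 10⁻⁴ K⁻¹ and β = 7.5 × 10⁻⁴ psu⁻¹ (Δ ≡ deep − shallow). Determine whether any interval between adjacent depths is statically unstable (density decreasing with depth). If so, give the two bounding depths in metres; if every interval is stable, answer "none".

209–228 m

Evaluate Δρ/ρ₀ = −αΔT + βΔS across each adjacent pair:
  160–186 m: −αΔT+βΔS = −(1.6 × 10⁻⁴)(-6.5)+(7.5 × 10⁻⁴)(+0.55) = 1.5 × 10⁻³ → stable
  186–209 m: −αΔT+βΔS = −(1.6 × 10⁻⁴)(-6.8)+(7.5 × 10⁻⁴)(+0.04) = 1.1 × 10⁻³ → stable
  209–228 m: −αΔT+βΔS = −(1.6 × 10⁻⁴)(+7.8)+(7.5 × 10⁻⁴)(+0.45) = -9.1 × 10⁻⁴ → UNSTABLE
  228–232 m: −αΔT+βΔS = −(1.6 × 10⁻⁴)(-0.8)+(7.5 × 10⁻⁴)(+0.03) = 1.5 × 10⁻⁴ → stable
The 209–228 m interval has Δρ < 0: lighter water underlies denser water.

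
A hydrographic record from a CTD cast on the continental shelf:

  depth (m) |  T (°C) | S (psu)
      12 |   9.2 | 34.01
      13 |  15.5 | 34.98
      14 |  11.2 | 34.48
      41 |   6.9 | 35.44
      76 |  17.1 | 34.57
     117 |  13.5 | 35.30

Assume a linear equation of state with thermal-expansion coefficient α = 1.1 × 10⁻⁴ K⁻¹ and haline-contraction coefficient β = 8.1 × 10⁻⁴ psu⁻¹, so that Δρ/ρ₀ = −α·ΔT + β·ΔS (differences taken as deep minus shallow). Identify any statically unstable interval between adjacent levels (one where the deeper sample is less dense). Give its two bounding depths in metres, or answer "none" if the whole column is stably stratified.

41–76 m

Evaluate Δρ/ρ₀ = −αΔT + βΔS across each adjacent pair:
  12–13 m: −αΔT+βΔS = −(1.1 × 10⁻⁴)(+6.3)+(8.1 × 10⁻⁴)(+0.97) = 9.3 × 10⁻⁵ → stable
  13–14 m: −αΔT+βΔS = −(1.1 × 10⁻⁴)(-4.3)+(8.1 × 10⁻⁴)(-0.50) = 6.8 × 10⁻⁵ → stable
  14–41 m: −αΔT+βΔS = −(1.1 × 10⁻⁴)(-4.3)+(8.1 × 10⁻⁴)(+0.96) = 1.3 × 10⁻³ → stable
  41–76 m: −αΔT+βΔS = −(1.1 × 10⁻⁴)(+10.2)+(8.1 × 10⁻⁴)(-0.87) = -1.8 × 10⁻³ → UNSTABLE
  76–117 m: −αΔT+βΔS = −(1.1 × 10⁻⁴)(-3.6)+(8.1 × 10⁻⁴)(+0.73) = 9.9 × 10⁻⁴ → stable
The 41–76 m interval has Δρ < 0: lighter water underlies denser water.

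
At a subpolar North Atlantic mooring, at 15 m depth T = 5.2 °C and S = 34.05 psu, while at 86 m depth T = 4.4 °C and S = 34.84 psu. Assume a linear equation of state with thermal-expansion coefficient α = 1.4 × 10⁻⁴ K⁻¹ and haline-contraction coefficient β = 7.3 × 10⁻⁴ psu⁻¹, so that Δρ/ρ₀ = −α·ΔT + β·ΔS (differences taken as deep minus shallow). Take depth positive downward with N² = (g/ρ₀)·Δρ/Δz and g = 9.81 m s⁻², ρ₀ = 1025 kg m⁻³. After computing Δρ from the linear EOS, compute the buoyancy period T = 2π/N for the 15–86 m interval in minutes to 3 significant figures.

ΔT = -0.8 K, ΔS = +0.79 psu (deep − shallow).
Δρ/ρ₀ = −αΔT + βΔS = 1.12 × 10⁻⁴ + 5.767 × 10⁻⁴ = 6.887 × 10⁻⁴, so Δρ ≈ 0.7059 kg m⁻³.
N² = (g/ρ₀)·Δρ/Δz = g·(Δρ/ρ₀)/Δz = 9.81 × 6.887 × 10⁻⁴ / 71 = 9.5157 × 10⁻⁵ s⁻².
N = √(9.5157 × 10⁻⁵) = 9.7548 × 10⁻³ rad s⁻¹ → T = 2π/N = 644.11 s = 10.735 min ≈ 10.7 min.

10.7 min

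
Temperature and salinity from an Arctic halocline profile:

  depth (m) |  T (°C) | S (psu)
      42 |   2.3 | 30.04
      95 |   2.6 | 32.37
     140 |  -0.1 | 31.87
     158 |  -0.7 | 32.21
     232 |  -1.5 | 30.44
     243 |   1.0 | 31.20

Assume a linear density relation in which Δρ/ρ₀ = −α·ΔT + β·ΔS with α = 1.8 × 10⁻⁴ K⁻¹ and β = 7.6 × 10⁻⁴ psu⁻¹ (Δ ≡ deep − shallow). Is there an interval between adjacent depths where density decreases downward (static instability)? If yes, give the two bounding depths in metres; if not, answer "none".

158–232 m

Evaluate Δρ/ρ₀ = −αΔT + βΔS across each adjacent pair:
  42–95 m: −αΔT+βΔS = −(1.8 × 10⁻⁴)(+0.3)+(7.6 × 10⁻⁴)(+2.33) = 1.7 × 10⁻³ → stable
  95–140 m: −αΔT+βΔS = −(1.8 × 10⁻⁴)(-2.7)+(7.6 × 10⁻⁴)(-0.50) = 1.1 × 10⁻⁴ → stable
  140–158 m: −αΔT+βΔS = −(1.8 × 10⁻⁴)(-0.6)+(7.6 × 10⁻⁴)(+0.34) = 3.7 × 10⁻⁴ → stable
  158–232 m: −αΔT+βΔS = −(1.8 × 10⁻⁴)(-0.8)+(7.6 × 10⁻⁴)(-1.77) = -1.2 × 10⁻³ → UNSTABLE
  232–243 m: −αΔT+βΔS = −(1.8 × 10⁻⁴)(+2.5)+(7.6 × 10⁻⁴)(+0.76) = 1.3 × 10⁻⁴ → stable
The 158–232 m interval has Δρ < 0: lighter water underlies denser water.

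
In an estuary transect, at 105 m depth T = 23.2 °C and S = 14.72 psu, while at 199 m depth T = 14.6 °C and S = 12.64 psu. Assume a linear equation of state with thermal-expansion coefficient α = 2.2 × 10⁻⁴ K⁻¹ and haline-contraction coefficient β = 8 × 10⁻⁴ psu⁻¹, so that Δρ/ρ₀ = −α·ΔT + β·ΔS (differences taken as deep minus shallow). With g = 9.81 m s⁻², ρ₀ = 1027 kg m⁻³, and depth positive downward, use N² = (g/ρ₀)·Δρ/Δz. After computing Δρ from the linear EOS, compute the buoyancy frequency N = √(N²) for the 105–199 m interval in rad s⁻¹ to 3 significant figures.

4.88 × 10⁻³ rad s⁻¹

ΔT = -8.6 K, ΔS = -2.08 psu (deep − shallow).
Δρ/ρ₀ = −αΔT + βΔS = 1.892 × 10⁻³ − 1.664 × 10⁻³ = 2.28 × 10⁻⁴, so Δρ ≈ 0.2342 kg m⁻³.
N² = (g/ρ₀)·Δρ/Δz = g·(Δρ/ρ₀)/Δz = 9.81 × 2.28 × 10⁻⁴ / 94 = 2.3794 × 10⁻⁵ s⁻².
N = √(2.3794 × 10⁻⁵) = 4.8779 × 10⁻³ rad s⁻¹ ≈ 4.88 × 10⁻³ rad s⁻¹.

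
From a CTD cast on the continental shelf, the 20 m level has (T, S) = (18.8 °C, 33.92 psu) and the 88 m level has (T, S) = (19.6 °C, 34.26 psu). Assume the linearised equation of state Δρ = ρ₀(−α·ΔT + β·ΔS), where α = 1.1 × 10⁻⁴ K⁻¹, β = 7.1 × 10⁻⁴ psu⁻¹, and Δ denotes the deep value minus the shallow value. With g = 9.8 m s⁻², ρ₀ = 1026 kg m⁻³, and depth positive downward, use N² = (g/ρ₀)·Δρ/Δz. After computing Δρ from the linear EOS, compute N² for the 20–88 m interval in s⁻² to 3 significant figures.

2.21 × 10⁻⁵ s⁻²

ΔT = +0.8 K, ΔS = +0.34 psu (deep − shallow).
Δρ/ρ₀ = −αΔT + βΔS = -8.80 × 10⁻⁵ + 2.414 × 10⁻⁴ = 1.534 × 10⁻⁴, so Δρ ≈ 0.1574 kg m⁻³.
N² = (g/ρ₀)·Δρ/Δz = g·(Δρ/ρ₀)/Δz = 9.8 × 1.534 × 10⁻⁴ / 68 = 2.2108 × 10⁻⁵ s⁻² ≈ 2.21 × 10⁻⁵ s⁻².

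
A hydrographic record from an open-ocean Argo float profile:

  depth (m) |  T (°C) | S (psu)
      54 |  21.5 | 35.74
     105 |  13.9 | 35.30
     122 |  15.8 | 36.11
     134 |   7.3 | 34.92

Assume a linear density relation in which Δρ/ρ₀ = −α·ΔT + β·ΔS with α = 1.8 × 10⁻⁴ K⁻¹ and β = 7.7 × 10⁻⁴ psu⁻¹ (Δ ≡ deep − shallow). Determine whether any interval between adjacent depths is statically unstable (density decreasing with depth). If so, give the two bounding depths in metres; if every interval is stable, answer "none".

Evaluate Δρ/ρ₀ = −αΔT + βΔS across each adjacent pair:
  54–105 m: −αΔT+βΔS = −(1.8 × 10⁻⁴)(-7.6)+(7.7 × 10⁻⁴)(-0.44) = 1.0 × 10⁻³ → stable
  105–122 m: −αΔT+βΔS = −(1.8 × 10⁻⁴)(+1.9)+(7.7 × 10⁻⁴)(+0.81) = 2.8 × 10⁻⁴ → stable
  122–134 m: −αΔT+βΔS = −(1.8 × 10⁻⁴)(-8.5)+(7.7 × 10⁻⁴)(-1.19) = 6.1 × 10⁻⁴ → stable
Every interval has Δρ > 0: the column is stably stratified throughout.

none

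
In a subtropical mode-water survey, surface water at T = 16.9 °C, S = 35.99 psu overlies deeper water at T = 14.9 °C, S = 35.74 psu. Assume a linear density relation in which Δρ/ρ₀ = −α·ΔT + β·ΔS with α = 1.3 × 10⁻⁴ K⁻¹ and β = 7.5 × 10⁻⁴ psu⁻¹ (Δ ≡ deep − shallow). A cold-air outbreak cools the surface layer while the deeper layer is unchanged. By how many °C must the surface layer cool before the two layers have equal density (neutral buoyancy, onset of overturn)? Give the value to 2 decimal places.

0.56 °C

Neutral buoyancy requires Δρ = 0, i.e. −α(T_deep − T_surf′) + β(S_deep − S_surf) = 0.
T_surf′ = T_deep − (β/α)·ΔS = 14.9 − (7.5 × 10⁻⁴/1.3 × 10⁻⁴)·(-0.25) = 16.3423 °C.
Cooling required: 16.9 − (16.3423) = 0.5577 °C.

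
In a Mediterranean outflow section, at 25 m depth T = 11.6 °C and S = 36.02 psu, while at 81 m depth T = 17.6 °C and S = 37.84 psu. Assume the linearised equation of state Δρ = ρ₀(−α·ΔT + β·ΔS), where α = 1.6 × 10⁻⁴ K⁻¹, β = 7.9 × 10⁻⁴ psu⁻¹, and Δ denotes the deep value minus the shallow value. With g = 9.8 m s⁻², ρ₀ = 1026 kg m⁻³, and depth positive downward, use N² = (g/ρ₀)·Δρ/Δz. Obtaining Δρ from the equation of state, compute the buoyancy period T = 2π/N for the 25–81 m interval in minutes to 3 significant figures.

ΔT = +6.0 K, ΔS = +1.82 psu (deep − shallow).
Δρ/ρ₀ = −αΔT + βΔS = -9.60 × 10⁻⁴ + 1.4378 × 10⁻³ = 4.778 × 10⁻⁴, so Δρ ≈ 0.4902 kg m⁻³.
N² = (g/ρ₀)·Δρ/Δz = g·(Δρ/ρ₀)/Δz = 9.8 × 4.778 × 10⁻⁴ / 56 = 8.3615 × 10⁻⁵ s⁻².
N = √(8.3615 × 10⁻⁵) = 9.1441 × 10⁻³ rad s⁻¹ → T = 2π/N = 687.13 s = 11.452 min ≈ 11.5 min.

11.5 min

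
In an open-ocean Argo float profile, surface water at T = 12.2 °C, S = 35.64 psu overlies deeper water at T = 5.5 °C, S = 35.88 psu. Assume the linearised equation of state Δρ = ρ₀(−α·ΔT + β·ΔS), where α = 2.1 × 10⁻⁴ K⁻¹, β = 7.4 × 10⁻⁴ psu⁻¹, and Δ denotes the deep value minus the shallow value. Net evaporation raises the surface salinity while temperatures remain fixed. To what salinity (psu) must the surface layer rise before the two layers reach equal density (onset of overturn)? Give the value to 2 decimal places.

37.78 psu

Neutral buoyancy requires −α(T_deep − T_surf) + β(S_deep − S_surf′) = 0.
S_surf′ = S_deep − (α/β)·ΔT = 35.88 − (2.1 × 10⁻⁴/7.4 × 10⁻⁴)·(-6.7) = 37.7814 psu.
Increase required: 37.7814 − 35.64 = 2.1414 psu.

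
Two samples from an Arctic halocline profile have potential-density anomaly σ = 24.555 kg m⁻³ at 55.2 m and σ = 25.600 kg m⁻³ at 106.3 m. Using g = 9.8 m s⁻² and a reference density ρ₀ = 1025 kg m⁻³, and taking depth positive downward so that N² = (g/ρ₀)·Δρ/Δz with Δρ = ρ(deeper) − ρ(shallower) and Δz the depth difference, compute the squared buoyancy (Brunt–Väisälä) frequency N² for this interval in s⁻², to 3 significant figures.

Δρ = 1025.600 − 1024.555 = 1.045 kg m⁻³ over Δz = 106.3 − 55.2 = 51.1 m.
N² = (9.8/1025) × (1.045/51.1) = 1.9552 × 10⁻⁴ s⁻² ≈ 1.96 × 10⁻⁴ s⁻².

1.96 × 10⁻⁴ s⁻²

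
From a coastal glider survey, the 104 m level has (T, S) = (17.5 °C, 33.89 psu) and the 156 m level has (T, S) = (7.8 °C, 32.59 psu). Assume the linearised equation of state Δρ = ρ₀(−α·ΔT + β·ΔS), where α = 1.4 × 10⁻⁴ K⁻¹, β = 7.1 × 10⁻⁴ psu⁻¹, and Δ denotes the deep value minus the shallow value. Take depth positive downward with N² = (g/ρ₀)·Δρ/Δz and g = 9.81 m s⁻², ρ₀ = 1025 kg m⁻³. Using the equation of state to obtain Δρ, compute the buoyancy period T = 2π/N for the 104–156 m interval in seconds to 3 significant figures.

ΔT = -9.7 K, ΔS = -1.30 psu (deep − shallow).
Δρ/ρ₀ = −αΔT + βΔS = 1.358 × 10⁻³ − 9.23 × 10⁻⁴ = 4.35 × 10⁻⁴, so Δρ ≈ 0.4459 kg m⁻³.
N² = (g/ρ₀)·Δρ/Δz = g·(Δρ/ρ₀)/Δz = 9.81 × 4.35 × 10⁻⁴ / 52 = 8.2064 × 10⁻⁵ s⁻².
N = √(8.2064 × 10⁻⁵) = 9.0589 × 10⁻³ rad s⁻¹ → T = 2π/N = 693.59 s ≈ 694 s.

694 s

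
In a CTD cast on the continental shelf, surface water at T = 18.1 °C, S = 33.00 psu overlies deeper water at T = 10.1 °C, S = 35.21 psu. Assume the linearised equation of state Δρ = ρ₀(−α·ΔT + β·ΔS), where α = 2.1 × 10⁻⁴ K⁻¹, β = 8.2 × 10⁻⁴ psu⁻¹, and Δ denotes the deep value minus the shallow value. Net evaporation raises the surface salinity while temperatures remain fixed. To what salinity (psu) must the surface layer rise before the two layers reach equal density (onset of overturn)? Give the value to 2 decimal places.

Neutral buoyancy requires −α(T_deep − T_surf) + β(S_deep − S_surf′) = 0.
S_surf′ = S_deep − (α/β)·ΔT = 35.21 − (2.1 × 10⁻⁴/8.2 × 10⁻⁴)·(-8.0) = 37.2588 psu.
Increase required: 37.2588 − 33.00 = 4.2588 psu.

37.26 psu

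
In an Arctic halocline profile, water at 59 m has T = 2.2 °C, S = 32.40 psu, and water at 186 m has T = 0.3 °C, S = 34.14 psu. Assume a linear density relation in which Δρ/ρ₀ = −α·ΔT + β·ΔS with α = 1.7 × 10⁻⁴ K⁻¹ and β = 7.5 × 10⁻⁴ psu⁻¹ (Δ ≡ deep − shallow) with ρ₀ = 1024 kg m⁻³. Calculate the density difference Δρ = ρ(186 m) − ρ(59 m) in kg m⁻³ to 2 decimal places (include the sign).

ΔT = -1.9 K, ΔS = +1.74 psu (deep − shallow).
Δρ/ρ₀ = −(1.7 × 10⁻⁴)(-1.9) + (7.5 × 10⁻⁴)(+1.74) = 1.628 × 10⁻³.
Δρ = 1024 × (1.628 × 10⁻³) = +1.67 kg m⁻³.
Positive Δρ: denser below, stable.

+1.67 kg m⁻³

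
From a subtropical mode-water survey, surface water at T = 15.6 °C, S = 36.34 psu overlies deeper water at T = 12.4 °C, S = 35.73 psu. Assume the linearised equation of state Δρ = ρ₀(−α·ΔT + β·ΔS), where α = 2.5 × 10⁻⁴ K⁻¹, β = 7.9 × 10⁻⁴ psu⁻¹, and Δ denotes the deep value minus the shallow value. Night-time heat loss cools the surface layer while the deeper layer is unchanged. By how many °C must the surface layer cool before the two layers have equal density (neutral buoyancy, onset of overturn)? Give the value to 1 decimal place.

1.3 °C

Neutral buoyancy requires Δρ = 0, i.e. −α(T_deep − T_surf′) + β(S_deep − S_surf) = 0.
T_surf′ = T_deep − (β/α)·ΔS = 12.4 − (7.9 × 10⁻⁴/2.5 × 10⁻⁴)·(-0.61) = 14.328 °C.
Cooling required: 15.6 − (14.328) = 1.272 °C.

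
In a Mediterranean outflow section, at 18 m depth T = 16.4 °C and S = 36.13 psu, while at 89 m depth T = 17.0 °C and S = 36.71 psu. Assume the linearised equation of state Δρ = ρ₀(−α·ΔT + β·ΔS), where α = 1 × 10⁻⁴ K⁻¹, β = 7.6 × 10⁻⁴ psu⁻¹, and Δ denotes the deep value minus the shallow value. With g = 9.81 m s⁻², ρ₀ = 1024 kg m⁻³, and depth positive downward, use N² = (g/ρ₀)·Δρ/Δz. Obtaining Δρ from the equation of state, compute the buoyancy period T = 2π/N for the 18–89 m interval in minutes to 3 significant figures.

14.4 min

ΔT = +0.6 K, ΔS = +0.58 psu (deep − shallow).
Δρ/ρ₀ = −αΔT + βΔS = -6.00 × 10⁻⁵ + 4.408 × 10⁻⁴ = 3.808 × 10⁻⁴, so Δρ ≈ 0.3899 kg m⁻³.
N² = (g/ρ₀)·Δρ/Δz = g·(Δρ/ρ₀)/Δz = 9.81 × 3.808 × 10⁻⁴ / 71 = 5.2615 × 10⁻⁵ s⁻².
N = √(5.2615 × 10⁻⁵) = 7.2536 × 10⁻³ rad s⁻¹ → T = 2π/N = 866.22 s = 14.437 min ≈ 14.4 min.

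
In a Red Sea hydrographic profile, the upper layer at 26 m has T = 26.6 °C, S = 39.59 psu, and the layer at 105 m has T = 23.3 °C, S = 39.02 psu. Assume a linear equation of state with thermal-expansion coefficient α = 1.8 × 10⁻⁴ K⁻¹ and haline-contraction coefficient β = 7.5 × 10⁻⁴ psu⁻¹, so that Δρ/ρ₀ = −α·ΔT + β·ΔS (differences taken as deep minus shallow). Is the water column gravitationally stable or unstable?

stable

ΔT = 23.3 − 26.6 = -3.3 K and ΔS = 39.02 − 39.59 = -0.57 psu (deep − shallow).
−αΔT = 5.94 × 10⁻⁴; βΔS = -4.275 × 10⁻⁴; sum Δρ/ρ₀ = 1.665 × 10⁻⁴.
Δρ/ρ₀ > 0, so Δρ > 0: deeper water is denser → statically stable.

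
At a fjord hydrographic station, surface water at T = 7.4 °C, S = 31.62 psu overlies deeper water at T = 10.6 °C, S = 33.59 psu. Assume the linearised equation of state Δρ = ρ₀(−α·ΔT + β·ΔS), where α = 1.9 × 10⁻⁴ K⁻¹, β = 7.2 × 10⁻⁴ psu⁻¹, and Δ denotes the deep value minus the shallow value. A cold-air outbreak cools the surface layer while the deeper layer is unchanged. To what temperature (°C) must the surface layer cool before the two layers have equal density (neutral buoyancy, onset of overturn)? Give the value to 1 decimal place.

3.1 °C

Neutral buoyancy requires Δρ = 0, i.e. −α(T_deep − T_surf′) + β(S_deep − S_surf) = 0.
T_surf′ = T_deep − (β/α)·ΔS = 10.6 − (7.2 × 10⁻⁴/1.9 × 10⁻⁴)·(+1.97) = 3.135 °C.
Cooling required: 7.4 − (3.135) = 4.265 °C.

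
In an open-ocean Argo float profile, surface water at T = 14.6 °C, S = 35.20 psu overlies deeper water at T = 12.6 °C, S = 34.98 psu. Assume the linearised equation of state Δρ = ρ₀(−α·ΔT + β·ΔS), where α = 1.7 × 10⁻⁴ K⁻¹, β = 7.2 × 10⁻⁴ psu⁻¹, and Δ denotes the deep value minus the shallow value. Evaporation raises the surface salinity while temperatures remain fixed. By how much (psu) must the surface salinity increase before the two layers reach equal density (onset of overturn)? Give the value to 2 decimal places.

0.25 psu

Neutral buoyancy requires −α(T_deep − T_surf) + β(S_deep − S_surf′) = 0.
S_surf′ = S_deep − (α/β)·ΔT = 34.98 − (1.7 × 10⁻⁴/7.2 × 10⁻⁴)·(-2.0) = 35.4522 psu.
Increase required: 35.4522 − 35.20 = 0.2522 psu.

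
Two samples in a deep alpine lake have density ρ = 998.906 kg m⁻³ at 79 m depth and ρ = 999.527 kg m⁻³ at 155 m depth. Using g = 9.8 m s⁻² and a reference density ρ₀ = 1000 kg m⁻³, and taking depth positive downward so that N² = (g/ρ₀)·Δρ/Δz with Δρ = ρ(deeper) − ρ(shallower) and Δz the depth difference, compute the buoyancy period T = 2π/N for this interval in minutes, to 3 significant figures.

Δρ = 999.527 − 998.906 = 0.621 kg m⁻³ over Δz = 155 − 79 = 76 m.
N² = (9.8/1000) × (0.621/76) = 8.0076 × 10⁻⁵ s⁻².
N = √(8.0076 × 10⁻⁵) = 8.9485 × 10⁻³ rad s⁻¹, so T = 2π/N = 702.15 s = 11.702 min ≈ 11.7 min.

11.7 min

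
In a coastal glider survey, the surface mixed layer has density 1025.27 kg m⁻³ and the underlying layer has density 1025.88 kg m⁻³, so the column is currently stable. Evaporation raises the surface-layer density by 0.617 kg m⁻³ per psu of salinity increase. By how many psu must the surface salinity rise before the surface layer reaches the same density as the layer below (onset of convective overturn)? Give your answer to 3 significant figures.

0.989 psu

Density deficit of the surface layer: 1025.88 − 1025.27 = 0.61 kg m⁻³.
Required change = 0.61 / 0.617 = 0.989 psu.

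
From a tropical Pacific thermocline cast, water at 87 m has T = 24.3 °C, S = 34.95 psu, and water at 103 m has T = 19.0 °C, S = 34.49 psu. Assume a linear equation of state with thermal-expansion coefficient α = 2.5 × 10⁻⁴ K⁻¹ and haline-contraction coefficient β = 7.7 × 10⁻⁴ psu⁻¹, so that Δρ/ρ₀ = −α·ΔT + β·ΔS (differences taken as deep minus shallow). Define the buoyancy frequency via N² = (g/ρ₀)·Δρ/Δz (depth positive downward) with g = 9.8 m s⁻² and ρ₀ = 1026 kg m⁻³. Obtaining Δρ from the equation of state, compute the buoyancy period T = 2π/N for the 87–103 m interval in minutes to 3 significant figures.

4.29 min

ΔT = -5.3 K, ΔS = -0.46 psu (deep − shallow).
Δρ/ρ₀ = −αΔT + βΔS = 1.325 × 10⁻³ − 3.542 × 10⁻⁴ = 9.708 × 10⁻⁴, so Δρ ≈ 0.9960 kg m⁻³.
N² = (g/ρ₀)·Δρ/Δz = g·(Δρ/ρ₀)/Δz = 9.8 × 9.708 × 10⁻⁴ / 16 = 5.9462 × 10⁻⁴ s⁻².
N = √(5.9462 × 10⁻⁴) = 0.024385 rad s⁻¹ → T = 2π/N = 257.67 s = 4.2945 min ≈ 4.29 min.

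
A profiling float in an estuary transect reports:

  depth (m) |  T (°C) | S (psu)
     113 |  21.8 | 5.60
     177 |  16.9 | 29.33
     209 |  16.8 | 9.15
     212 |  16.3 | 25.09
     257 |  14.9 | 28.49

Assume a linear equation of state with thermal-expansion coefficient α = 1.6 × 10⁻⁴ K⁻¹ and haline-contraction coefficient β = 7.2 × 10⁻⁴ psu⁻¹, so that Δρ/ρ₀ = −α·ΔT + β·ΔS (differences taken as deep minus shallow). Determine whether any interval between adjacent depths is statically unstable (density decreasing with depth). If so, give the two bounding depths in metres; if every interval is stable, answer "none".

Evaluate Δρ/ρ₀ = −αΔT + βΔS across each adjacent pair:
  113–177 m: −αΔT+βΔS = −(1.6 × 10⁻⁴)(-4.9)+(7.2 × 10⁻⁴)(+23.73) = 0.018 → stable
  177–209 m: −αΔT+βΔS = −(1.6 × 10⁻⁴)(-0.1)+(7.2 × 10⁻⁴)(-20.18) = -0.015 → UNSTABLE
  209–212 m: −αΔT+βΔS = −(1.6 × 10⁻⁴)(-0.5)+(7.2 × 10⁻⁴)(+15.94) = 0.012 → stable
  212–257 m: −αΔT+βΔS = −(1.6 × 10⁻⁴)(-1.4)+(7.2 × 10⁻⁴)(+3.40) = 2.7 × 10⁻³ → stable
The 177–209 m interval has Δρ < 0: lighter water underlies denser water.

177–209 m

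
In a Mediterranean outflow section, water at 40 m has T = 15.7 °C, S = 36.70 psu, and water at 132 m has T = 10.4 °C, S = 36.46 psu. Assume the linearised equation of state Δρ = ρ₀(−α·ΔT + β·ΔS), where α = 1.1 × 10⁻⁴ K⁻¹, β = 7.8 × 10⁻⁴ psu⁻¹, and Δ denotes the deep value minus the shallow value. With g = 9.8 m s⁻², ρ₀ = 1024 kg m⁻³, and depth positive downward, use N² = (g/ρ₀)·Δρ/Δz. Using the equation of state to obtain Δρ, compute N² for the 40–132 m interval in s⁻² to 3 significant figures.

4.22 × 10⁻⁵ s⁻²

ΔT = -5.3 K, ΔS = -0.24 psu (deep − shallow).
Δρ/ρ₀ = −αΔT + βΔS = 5.83 × 10⁻⁴ − 1.872 × 10⁻⁴ = 3.958 × 10⁻⁴, so Δρ ≈ 0.4053 kg m⁻³.
N² = (g/ρ₀)·Δρ/Δz = g·(Δρ/ρ₀)/Δz = 9.8 × 3.958 × 10⁻⁴ / 92 = 4.2161 × 10⁻⁵ s⁻² ≈ 4.22 × 10⁻⁵ s⁻².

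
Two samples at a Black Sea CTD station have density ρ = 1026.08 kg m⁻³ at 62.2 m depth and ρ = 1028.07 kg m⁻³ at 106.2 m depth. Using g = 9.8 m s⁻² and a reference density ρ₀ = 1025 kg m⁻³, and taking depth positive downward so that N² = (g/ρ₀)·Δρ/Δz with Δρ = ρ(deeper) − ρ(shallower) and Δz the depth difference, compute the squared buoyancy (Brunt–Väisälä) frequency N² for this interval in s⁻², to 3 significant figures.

Δρ = 1028.07 − 1026.08 = 1.99 kg m⁻³ over Δz = 106.2 − 62.2 = 44 m.
N² = (9.8/1025) × (1.99/44) = 4.3242 × 10⁻⁴ s⁻² ≈ 4.32 × 10⁻⁴ s⁻².
A positive N² confirms static stability across the interval.

4.32 × 10⁻⁴ s⁻²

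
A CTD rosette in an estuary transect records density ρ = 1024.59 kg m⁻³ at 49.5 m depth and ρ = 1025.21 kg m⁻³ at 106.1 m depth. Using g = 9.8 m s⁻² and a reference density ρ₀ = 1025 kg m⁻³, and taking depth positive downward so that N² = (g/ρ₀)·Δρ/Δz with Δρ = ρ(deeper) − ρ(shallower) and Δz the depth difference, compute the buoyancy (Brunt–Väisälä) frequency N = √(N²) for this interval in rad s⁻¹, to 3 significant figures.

Δρ = 1025.21 − 1024.59 = 0.62 kg m⁻³ over Δz = 106.1 − 49.5 = 56.6 m.
N² = (9.8/1025) × (0.62/56.6) = 1.0473 × 10⁻⁴ s⁻².
N = √(1.0473 × 10⁻⁴) = 0.010234 rad s⁻¹ ≈ 0.0102 rad s⁻¹.
Since Δρ > 0 the layer is stably stratified.

0.0102 rad s⁻¹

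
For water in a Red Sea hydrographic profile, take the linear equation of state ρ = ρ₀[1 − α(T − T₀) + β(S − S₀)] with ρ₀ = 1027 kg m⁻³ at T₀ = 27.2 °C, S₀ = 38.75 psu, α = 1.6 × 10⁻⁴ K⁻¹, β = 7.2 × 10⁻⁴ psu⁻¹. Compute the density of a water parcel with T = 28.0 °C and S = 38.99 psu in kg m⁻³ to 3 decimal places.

T − T₀ = +0.8 K, S − S₀ = +0.24 psu.
Bracket = 1 − α·(+0.8) + β·(+0.24) = 1 + (4.48 × 10⁻⁵) = 1.0000448.
ρ = 1027 × 1.0000448 = 1027.046 kg m⁻³.

1027.046 kg m⁻³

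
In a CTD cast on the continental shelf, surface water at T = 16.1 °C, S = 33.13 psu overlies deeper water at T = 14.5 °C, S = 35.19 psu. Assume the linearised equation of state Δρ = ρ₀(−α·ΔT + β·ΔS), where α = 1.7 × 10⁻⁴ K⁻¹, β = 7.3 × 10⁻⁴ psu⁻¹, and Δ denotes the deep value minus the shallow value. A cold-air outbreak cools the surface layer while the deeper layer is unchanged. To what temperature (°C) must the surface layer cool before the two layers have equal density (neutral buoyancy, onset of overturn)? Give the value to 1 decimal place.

Neutral buoyancy requires Δρ = 0, i.e. −α(T_deep − T_surf′) + β(S_deep − S_surf) = 0.
T_surf′ = T_deep − (β/α)·ΔS = 14.5 − (7.3 × 10⁻⁴/1.7 × 10⁻⁴)·(+2.06) = 5.654 °C.
Cooling required: 16.1 − (5.654) = 10.446 °C.

5.7 °C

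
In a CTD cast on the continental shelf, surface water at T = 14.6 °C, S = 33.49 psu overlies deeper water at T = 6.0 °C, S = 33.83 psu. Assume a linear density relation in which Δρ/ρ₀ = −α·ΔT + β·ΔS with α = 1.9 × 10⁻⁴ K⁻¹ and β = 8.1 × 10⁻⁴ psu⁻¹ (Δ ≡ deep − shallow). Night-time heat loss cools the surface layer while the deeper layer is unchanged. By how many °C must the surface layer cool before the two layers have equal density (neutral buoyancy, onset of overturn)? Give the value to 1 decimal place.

10.0 °C

Neutral buoyancy requires Δρ = 0, i.e. −α(T_deep − T_surf′) + β(S_deep − S_surf) = 0.
T_surf′ = T_deep − (β/α)·ΔS = 6.0 − (8.1 × 10⁻⁴/1.9 × 10⁻⁴)·(+0.34) = 4.551 °C.
Cooling required: 14.6 − (4.551) = 10.049 °C.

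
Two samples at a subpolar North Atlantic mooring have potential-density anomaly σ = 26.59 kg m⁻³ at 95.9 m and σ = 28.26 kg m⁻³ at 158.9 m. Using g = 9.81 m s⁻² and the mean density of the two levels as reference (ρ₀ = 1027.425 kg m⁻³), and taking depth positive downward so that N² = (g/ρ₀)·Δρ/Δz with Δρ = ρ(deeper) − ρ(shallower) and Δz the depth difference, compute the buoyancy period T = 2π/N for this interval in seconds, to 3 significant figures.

Δρ = 1028.26 − 1026.59 = 1.67 kg m⁻³ over Δz = 158.9 − 95.9 = 63 m.
N² = (9.81/1027.425) × (1.67/63) = 2.5310 × 10⁻⁴ s⁻².
N = √(2.5310 × 10⁻⁴) = 0.015909 rad s⁻¹, so T = 2π/N = 394.95 s ≈ 395 s.
A positive N² confirms static stability across the interval.

395 s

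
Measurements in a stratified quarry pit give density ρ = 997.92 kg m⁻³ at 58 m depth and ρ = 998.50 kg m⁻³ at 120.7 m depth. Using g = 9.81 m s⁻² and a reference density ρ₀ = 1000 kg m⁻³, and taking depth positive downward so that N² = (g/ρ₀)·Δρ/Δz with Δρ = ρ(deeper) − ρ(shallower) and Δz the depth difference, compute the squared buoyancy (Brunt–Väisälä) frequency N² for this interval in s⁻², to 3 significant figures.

9.07 × 10⁻⁵ s⁻²

Δρ = 998.50 − 997.92 = 0.58 kg m⁻³ over Δz = 120.7 − 58 = 62.7 m.
N² = (9.81/1000) × (0.58/62.7) = 9.0746 × 10⁻⁵ s⁻² ≈ 9.07 × 10⁻⁵ s⁻².
N² > 0, so the interval is statically stable.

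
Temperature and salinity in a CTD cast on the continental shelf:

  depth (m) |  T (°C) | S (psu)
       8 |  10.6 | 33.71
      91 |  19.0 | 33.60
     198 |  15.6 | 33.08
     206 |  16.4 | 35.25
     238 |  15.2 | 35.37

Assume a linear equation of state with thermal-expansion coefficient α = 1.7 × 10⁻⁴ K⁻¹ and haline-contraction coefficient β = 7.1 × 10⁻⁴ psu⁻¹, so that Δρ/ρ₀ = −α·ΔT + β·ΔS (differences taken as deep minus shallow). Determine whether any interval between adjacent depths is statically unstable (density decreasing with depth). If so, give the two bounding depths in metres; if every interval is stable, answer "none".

Evaluate Δρ/ρ₀ = −αΔT + βΔS across each adjacent pair:
  8–91 m: −αΔT+βΔS = −(1.7 × 10⁻⁴)(+8.4)+(7.1 × 10⁻⁴)(-0.11) = -1.5 × 10⁻³ → UNSTABLE
  91–198 m: −αΔT+βΔS = −(1.7 × 10⁻⁴)(-3.4)+(7.1 × 10⁻⁴)(-0.52) = 2.1 × 10⁻⁴ → stable
  198–206 m: −αΔT+βΔS = −(1.7 × 10⁻⁴)(+0.8)+(7.1 × 10⁻⁴)(+2.17) = 1.4 × 10⁻³ → stable
  206–238 m: −αΔT+βΔS = −(1.7 × 10⁻⁴)(-1.2)+(7.1 × 10⁻⁴)(+0.12) = 2.9 × 10⁻⁴ → stable
The 8–91 m interval has Δρ < 0: lighter water underlies denser water.

8–91 m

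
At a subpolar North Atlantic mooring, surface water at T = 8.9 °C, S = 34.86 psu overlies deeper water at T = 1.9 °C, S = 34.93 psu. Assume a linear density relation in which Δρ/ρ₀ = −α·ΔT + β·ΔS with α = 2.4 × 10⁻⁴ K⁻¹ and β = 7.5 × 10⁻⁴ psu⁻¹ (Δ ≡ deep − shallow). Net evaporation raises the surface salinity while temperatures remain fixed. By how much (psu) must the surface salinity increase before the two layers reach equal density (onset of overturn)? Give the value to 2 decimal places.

Neutral buoyancy requires −α(T_deep − T_surf) + β(S_deep − S_surf′) = 0.
S_surf′ = S_deep − (α/β)·ΔT = 34.93 − (2.4 × 10⁻⁴/7.5 × 10⁻⁴)·(-7.0) = 37.1700 psu.
Increase required: 37.1700 − 34.86 = 2.3100 psu.

2.31 psu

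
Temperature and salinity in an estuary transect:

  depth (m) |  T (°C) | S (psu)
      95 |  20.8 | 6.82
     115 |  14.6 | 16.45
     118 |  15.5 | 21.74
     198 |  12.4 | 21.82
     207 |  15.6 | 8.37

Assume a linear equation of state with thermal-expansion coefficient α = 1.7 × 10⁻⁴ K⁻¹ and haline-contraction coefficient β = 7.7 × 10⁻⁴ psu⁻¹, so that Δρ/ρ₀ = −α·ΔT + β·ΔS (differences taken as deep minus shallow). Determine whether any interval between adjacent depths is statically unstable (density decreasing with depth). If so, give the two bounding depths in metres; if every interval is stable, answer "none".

198–207 m

Evaluate Δρ/ρ₀ = −αΔT + βΔS across each adjacent pair:
  95–115 m: −αΔT+βΔS = −(1.7 × 10⁻⁴)(-6.2)+(7.7 × 10⁻⁴)(+9.63) = 8.5 × 10⁻³ → stable
  115–118 m: −αΔT+βΔS = −(1.7 × 10⁻⁴)(+0.9)+(7.7 × 10⁻⁴)(+5.29) = 3.9 × 10⁻³ → stable
  118–198 m: −αΔT+βΔS = −(1.7 × 10⁻⁴)(-3.1)+(7.7 × 10⁻⁴)(+0.08) = 5.9 × 10⁻⁴ → stable
  198–207 m: −αΔT+βΔS = −(1.7 × 10⁻⁴)(+3.2)+(7.7 × 10⁻⁴)(-13.45) = -0.011 → UNSTABLE
The 198–207 m interval has Δρ < 0: lighter water underlies denser water.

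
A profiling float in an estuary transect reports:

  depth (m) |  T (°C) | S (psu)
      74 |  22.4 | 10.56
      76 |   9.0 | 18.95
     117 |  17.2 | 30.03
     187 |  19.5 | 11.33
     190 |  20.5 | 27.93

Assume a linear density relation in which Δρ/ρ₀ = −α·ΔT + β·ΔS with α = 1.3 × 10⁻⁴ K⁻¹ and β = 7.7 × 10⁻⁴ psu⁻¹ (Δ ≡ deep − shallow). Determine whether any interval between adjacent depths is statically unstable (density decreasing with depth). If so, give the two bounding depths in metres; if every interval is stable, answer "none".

Evaluate Δρ/ρ₀ = −αΔT + βΔS across each adjacent pair:
  74–76 m: −αΔT+βΔS = −(1.3 × 10⁻⁴)(-13.4)+(7.7 × 10⁻⁴)(+8.39) = 8.2 × 10⁻³ → stable
  76–117 m: −αΔT+βΔS = −(1.3 × 10⁻⁴)(+8.2)+(7.7 × 10⁻⁴)(+11.08) = 7.5 × 10⁻³ → stable
  117–187 m: −αΔT+βΔS = −(1.3 × 10⁻⁴)(+2.3)+(7.7 × 10⁻⁴)(-18.70) = -0.015 → UNSTABLE
  187–190 m: −αΔT+βΔS = −(1.3 × 10⁻⁴)(+1.0)+(7.7 × 10⁻⁴)(+16.60) = 0.013 → stable
The 117–187 m interval has Δρ < 0: lighter water underlies denser water.

117–187 m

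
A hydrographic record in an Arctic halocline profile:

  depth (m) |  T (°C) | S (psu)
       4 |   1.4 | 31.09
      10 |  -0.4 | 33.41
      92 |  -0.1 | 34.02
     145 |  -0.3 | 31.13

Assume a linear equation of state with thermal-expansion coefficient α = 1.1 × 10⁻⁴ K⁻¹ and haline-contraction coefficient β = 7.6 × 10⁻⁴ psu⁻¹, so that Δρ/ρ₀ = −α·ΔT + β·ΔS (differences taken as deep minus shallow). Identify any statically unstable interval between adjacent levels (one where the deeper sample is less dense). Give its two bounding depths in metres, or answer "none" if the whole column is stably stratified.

92–145 m

Evaluate Δρ/ρ₀ = −αΔT + βΔS across each adjacent pair:
  4–10 m: −αΔT+βΔS = −(1.1 × 10⁻⁴)(-1.8)+(7.6 × 10⁻⁴)(+2.32) = 2.0 × 10⁻³ → stable
  10–92 m: −αΔT+βΔS = −(1.1 × 10⁻⁴)(+0.3)+(7.6 × 10⁻⁴)(+0.61) = 4.3 × 10⁻⁴ → stable
  92–145 m: −αΔT+βΔS = −(1.1 × 10⁻⁴)(-0.2)+(7.6 × 10⁻⁴)(-2.89) = -2.2 × 10⁻³ → UNSTABLE
The 92–145 m interval has Δρ < 0: lighter water underlies denser water.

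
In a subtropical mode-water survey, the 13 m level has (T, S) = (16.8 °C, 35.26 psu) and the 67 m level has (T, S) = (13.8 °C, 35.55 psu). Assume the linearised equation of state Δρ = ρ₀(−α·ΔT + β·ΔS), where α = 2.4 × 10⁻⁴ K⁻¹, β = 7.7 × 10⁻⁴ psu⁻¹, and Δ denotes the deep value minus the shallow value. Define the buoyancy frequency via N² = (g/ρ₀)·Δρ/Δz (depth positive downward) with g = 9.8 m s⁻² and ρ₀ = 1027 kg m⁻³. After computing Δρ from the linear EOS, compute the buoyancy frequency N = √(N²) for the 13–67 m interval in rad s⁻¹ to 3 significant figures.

ΔT = -3.0 K, ΔS = +0.29 psu (deep − shallow).
Δρ/ρ₀ = −αΔT + βΔS = 7.20 × 10⁻⁴ + 2.233 × 10⁻⁴ = 9.433 × 10⁻⁴, so Δρ ≈ 0.9688 kg m⁻³.
N² = (g/ρ₀)·Δρ/Δz = g·(Δρ/ρ₀)/Δz = 9.8 × 9.433 × 10⁻⁴ / 54 = 1.7119 × 10⁻⁴ s⁻².
N = √(1.7119 × 10⁻⁴) = 0.013084 rad s⁻¹ ≈ 0.0131 rad s⁻¹.

0.0131 rad s⁻¹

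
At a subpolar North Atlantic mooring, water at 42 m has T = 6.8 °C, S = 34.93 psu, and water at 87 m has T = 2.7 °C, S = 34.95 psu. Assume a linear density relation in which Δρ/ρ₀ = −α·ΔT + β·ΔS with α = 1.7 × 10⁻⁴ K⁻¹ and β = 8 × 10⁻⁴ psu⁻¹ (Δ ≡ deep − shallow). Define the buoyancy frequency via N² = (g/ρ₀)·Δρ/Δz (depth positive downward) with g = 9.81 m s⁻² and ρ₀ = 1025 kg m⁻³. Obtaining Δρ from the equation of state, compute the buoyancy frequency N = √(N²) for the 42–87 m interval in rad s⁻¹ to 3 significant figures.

ΔT = -4.1 K, ΔS = +0.02 psu (deep − shallow).
Δρ/ρ₀ = −αΔT + βΔS = 6.97 × 10⁻⁴ + 1.60 × 10⁻⁵ = 7.13 × 10⁻⁴, so Δρ ≈ 0.7308 kg m⁻³.
N² = (g/ρ₀)·Δρ/Δz = g·(Δρ/ρ₀)/Δz = 9.81 × 7.13 × 10⁻⁴ / 45 = 1.5543 × 10⁻⁴ s⁻².
N = √(1.5543 × 10⁻⁴) = 0.012467 rad s⁻¹ ≈ 0.0125 rad s⁻¹.

0.0125 rad s⁻¹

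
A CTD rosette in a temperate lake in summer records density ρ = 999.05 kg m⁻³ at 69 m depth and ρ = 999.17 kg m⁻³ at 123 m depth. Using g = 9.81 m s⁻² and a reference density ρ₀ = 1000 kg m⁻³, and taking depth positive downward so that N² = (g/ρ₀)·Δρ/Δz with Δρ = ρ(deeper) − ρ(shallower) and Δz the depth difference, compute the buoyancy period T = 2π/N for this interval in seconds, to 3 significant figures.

1.35 × 10³ s

Δρ = 999.17 − 999.05 = 0.12 kg m⁻³ over Δz = 123 − 69 = 54 m.
N² = (9.81/1000) × (0.12/54) = 2.1800 × 10⁻⁵ s⁻².
N = √(2.1800 × 10⁻⁵) = 4.6690 × 10⁻³ rad s⁻¹, so T = 2π/N = 1.3457 × 10³ s ≈ 1.35 × 10³ s.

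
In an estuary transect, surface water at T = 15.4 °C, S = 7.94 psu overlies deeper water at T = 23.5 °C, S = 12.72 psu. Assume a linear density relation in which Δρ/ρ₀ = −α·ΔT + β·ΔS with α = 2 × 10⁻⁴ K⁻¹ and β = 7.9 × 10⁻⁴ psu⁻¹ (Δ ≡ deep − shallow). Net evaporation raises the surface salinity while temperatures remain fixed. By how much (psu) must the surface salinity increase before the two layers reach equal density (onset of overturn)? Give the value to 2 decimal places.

2.73 psu

Neutral buoyancy requires −α(T_deep − T_surf) + β(S_deep − S_surf′) = 0.
S_surf′ = S_deep − (α/β)·ΔT = 12.72 − (2 × 10⁻⁴/7.9 × 10⁻⁴)·(+8.1) = 10.6694 psu.
Increase required: 10.6694 − 7.94 = 2.7294 psu.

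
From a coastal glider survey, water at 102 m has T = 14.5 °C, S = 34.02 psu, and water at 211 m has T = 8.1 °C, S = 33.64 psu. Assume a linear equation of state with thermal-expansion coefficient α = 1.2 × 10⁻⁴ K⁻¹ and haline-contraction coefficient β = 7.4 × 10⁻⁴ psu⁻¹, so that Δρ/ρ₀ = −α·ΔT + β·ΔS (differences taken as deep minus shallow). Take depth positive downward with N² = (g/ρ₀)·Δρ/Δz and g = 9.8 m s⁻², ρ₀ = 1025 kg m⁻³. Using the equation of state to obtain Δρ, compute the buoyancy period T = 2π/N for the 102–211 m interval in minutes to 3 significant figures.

15.8 min

ΔT = -6.4 K, ΔS = -0.38 psu (deep − shallow).
Δρ/ρ₀ = −αΔT + βΔS = 7.68 × 10⁻⁴ − 2.812 × 10⁻⁴ = 4.868 × 10⁻⁴, so Δρ ≈ 0.4990 kg m⁻³.
N² = (g/ρ₀)·Δρ/Δz = g·(Δρ/ρ₀)/Δz = 9.8 × 4.868 × 10⁻⁴ / 109 = 4.3767 × 10⁻⁵ s⁻².
N = √(4.3767 × 10⁻⁵) = 6.6157 × 10⁻³ rad s⁻¹ → T = 2π/N = 949.74 s = 15.829 min ≈ 15.8 min.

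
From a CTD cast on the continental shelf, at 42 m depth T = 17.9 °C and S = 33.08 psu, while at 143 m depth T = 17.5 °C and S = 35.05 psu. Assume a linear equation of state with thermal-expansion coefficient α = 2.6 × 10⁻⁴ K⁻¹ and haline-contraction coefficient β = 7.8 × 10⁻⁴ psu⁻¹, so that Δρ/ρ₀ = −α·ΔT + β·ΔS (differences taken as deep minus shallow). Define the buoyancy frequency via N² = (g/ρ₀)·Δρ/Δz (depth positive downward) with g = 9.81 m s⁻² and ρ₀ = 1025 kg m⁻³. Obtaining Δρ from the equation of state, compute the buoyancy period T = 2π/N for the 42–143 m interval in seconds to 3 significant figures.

498 s

ΔT = -0.4 K, ΔS = +1.97 psu (deep − shallow).
Δρ/ρ₀ = −αΔT + βΔS = 1.04 × 10⁻⁴ + 1.5366 × 10⁻³ = 1.6406 × 10⁻³, so Δρ ≈ 1.682 kg m⁻³.
N² = (g/ρ₀)·Δρ/Δz = g·(Δρ/ρ₀)/Δz = 9.81 × 1.6406 × 10⁻³ / 101 = 1.5935 × 10⁻⁴ s⁻².
N = √(1.5935 × 10⁻⁴) = 0.012623 rad s⁻¹ → T = 2π/N = 497.76 s ≈ 498 s.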